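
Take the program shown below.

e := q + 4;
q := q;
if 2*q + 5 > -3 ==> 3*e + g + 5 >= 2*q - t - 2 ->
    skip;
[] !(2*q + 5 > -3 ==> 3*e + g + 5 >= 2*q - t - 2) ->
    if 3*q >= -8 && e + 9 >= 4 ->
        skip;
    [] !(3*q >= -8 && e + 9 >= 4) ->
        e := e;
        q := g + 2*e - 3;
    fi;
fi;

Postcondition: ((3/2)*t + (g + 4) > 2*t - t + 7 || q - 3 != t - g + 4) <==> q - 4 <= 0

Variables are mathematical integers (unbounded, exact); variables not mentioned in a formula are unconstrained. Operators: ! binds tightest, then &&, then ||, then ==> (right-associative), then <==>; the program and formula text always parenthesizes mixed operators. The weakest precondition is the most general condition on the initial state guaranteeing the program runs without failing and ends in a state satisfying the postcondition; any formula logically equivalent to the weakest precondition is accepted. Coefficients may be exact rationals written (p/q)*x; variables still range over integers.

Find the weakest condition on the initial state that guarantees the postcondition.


Working backward. After the program, the postcondition ((3/2)*t + (g + 4) > 2*t - t + 7 || q - 3 != t - g + 4) <==> q - 4 <= 0 must hold; in canonical form it is (g + (1/2)*t > 3 || g + q != t + 7) <==> q <= 4.
Then branch requires (g + (1/2)*t > 3 || g + q != t + 7) <==> q <= 4; else branch requires ((3*q >= -8 && e >= -5) ==> ((g + (1/2)*t > 3 || g + q != t + 7) <==> q <= 4)) && ((!(3*q >= -8 && e >= -5)) ==> ((g + (1/2)*t > 3 || 2*e + 2*g != t + 10) <==> 2*e + g <= 7)).
Before the if: ((2*q > -8 ==> 3*e + g + t >= 2*q - 7) ==> ((g + (1/2)*t > 3 || g + q != t + 7) <==> q <= 4)) && ((!(2*q > -8 ==> 3*e + g + t >= 2*q - 7)) ==> (((3*q >= -8 && e >= -5) ==> ((g + (1/2)*t > 3 || g + q != t + 7) <==> q <= 4)) && ((!(3*q >= -8 && e >= -5)) ==> ((g + (1/2)*t > 3 || 2*e + 2*g != t + 10) <==> 2*e + g <= 7))))
Before q := q: ((2*q > -8 ==> 3*e + g + t >= 2*q - 7) ==> ((g + (1/2)*t > 3 || g + q != t + 7) <==> q <= 4)) && ((!(2*q > -8 ==> 3*e + g + t >= 2*q - 7)) ==> (((3*q >= -8 && e >= -5) ==> ((g + (1/2)*t > 3 || g + q != t + 7) <==> q <= 4)) && ((!(3*q >= -8 && e >= -5)) ==> ((g + (1/2)*t > 3 || 2*e + 2*g != t + 10) <==> 2*e + g <= 7))))
Before e := q + 4: ((2*q > -8 ==> g + q + t >= -19) ==> ((g + (1/2)*t > 3 || g + q != t + 7) <==> q <= 4)) && ((!(2*q > -8 ==> g + q + t >= -19)) ==> (((3*q >= -8 && q >= -9) ==> ((g + (1/2)*t > 3 || g + q != t + 7) <==> q <= 4)) && ((!(3*q >= -8 && q >= -9)) ==> ((g + (1/2)*t > 3 || 2*g + 2*q != t + 2) <==> g + 2*q <= -1))))
Answer: WP = ((2*q > -8 ==> g + q + t >= -19) ==> ((g + (1/2)*t > 3 || g + q != t + 7) <==> q <= 4)) && ((!(2*q > -8 ==> g + q + t >= -19)) ==> (((3*q >= -8 && q >= -9) ==> ((g + (1/2)*t > 3 || g + q != t + 7) <==> q <= 4)) && ((!(3*q >= -8 && q >= -9)) ==> ((g + (1/2)*t > 3 || 2*g + 2*q != t + 2) <==> g + 2*q <= -1))))


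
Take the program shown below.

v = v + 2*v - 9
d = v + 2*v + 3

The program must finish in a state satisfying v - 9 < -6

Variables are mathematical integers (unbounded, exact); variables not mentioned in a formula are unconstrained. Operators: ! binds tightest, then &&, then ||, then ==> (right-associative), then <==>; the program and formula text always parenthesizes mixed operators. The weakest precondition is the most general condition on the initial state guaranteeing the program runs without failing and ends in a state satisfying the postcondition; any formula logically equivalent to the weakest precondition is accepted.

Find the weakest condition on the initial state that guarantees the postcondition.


Working backward. After the program, the postcondition v - 9 < -6 must hold; in canonical form it is v < 3.
Before d := v + 2*v + 3: v < 3
Before v := v + 2*v - 9: 3*v < 12
Answer: WP = 3*v < 12


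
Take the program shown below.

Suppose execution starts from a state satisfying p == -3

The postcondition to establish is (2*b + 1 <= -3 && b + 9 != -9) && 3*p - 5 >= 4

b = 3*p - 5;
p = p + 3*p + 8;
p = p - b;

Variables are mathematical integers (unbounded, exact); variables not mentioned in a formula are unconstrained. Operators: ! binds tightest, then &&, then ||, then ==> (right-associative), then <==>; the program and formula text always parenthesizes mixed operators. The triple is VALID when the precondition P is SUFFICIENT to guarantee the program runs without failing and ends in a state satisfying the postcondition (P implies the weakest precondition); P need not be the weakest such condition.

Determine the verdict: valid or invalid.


Working backward. After the program, the postcondition (2*b + 1 <= -3 && b + 9 != -9) && 3*p - 5 >= 4 must hold; in canonical form it is 2*b <= -4 && b != -18 && 3*p >= 9.
Before p := p - b: 2*b <= -4 && b != -18 && 3*p >= 3*b + 9
Before p := p + 3*p + 8: 2*b <= -4 && b != -18 && 12*p >= 3*b - 15
Before b := 3*p - 5: 6*p <= 6 && 3*p != -13 && 3*p >= -30
The weakest precondition is 6*p <= 6 && 3*p != -13 && 3*p >= -30.
Check whether p == -3 implies it.
Every state satisfying the precondition satisfies the weakest precondition: the implication holds.
Answer: valid


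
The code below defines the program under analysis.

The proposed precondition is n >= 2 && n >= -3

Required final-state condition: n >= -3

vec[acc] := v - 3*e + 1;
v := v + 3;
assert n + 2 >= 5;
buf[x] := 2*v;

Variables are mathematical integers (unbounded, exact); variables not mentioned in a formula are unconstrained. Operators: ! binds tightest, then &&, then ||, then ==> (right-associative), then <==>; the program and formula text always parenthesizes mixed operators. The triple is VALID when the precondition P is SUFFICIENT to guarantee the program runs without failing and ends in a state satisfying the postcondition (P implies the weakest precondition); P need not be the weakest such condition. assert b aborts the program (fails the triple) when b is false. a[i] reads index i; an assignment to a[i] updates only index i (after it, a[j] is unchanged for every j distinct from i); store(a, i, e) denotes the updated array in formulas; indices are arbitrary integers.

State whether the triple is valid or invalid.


Working backward. After the program, n >= -3 must hold.
Before buf[x] := 2*v: n >= -3
Before assert n + 2 >= 5: n >= 3 && n >= -3
Before v := v + 3: n >= 3 && n >= -3
Before vec[acc] := v - 3*e + 1: n >= 3 && n >= -3
The weakest precondition is n >= 3 && n >= -3.
Check whether n >= 2 && n >= -3 implies it.
Countermodel: at the initial state n = 2, the precondition holds but the weakest precondition fails.
Answer: invalid


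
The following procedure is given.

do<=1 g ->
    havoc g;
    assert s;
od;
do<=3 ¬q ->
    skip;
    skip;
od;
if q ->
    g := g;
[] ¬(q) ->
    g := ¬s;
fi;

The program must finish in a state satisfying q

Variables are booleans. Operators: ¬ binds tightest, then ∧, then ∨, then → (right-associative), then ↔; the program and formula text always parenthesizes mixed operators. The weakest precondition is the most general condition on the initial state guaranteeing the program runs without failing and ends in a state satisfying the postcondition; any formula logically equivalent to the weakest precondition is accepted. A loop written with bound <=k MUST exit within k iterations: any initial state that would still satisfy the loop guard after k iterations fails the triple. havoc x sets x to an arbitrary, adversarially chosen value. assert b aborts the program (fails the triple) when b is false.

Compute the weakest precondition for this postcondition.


Working backward. After the program, q must hold.
Then branch requires q; else branch requires q.
Before the if: (¬q) → q
Before the loop (bound <=3), unroll the exhaustion recursion (WP_0 = exit-now case; WP_j = one more guarded iteration, up to j = 3):
  WP_0: q ∧ ((¬q) → q)
  WP_1: ((¬q) → (q ∧ ((¬q) → q))) ∧ (q → ((¬q) → q))
  WP_2: ((¬q) → (((¬q) → (q ∧ ((¬q) → q))) ∧ (q → ((¬q) → q)))) ∧ (q → ((¬q) → q))
  WP_3: ((¬q) → (((¬q) → (((¬q) → (q ∧ ((¬q) → q))) ∧ (q → ((¬q) → q)))) ∧ (q → ((¬q) → q)))) ∧ (q → ((¬q) → q))
So before the loop: ((¬q) → (((¬q) → (((¬q) → (q ∧ ((¬q) → q))) ∧ (q → ((¬q) → q)))) ∧ (q → ((¬q) → q)))) ∧ (q → ((¬q) → q))
Before the loop (bound <=1), unroll the exhaustion recursion (WP_0 = exit-now case; WP_j = one more guarded iteration, up to j = 1):
  WP_0: (¬g) ∧ ((¬q) → (((¬q) → (((¬q) → (q ∧ ((¬q) → q))) ∧ (q → ((¬q) → q)))) ∧ (q → ((¬q) → q)))) ∧ (q → ((¬q) → q))
  WP_1: (¬g) ∧ ((¬g) → (((¬q) → (((¬q) → (((¬q) → (q ∧ ((¬q) → q))) ∧ (q → ((¬q) → q)))) ∧ (q → ((¬q) → q)))) ∧ (q → ((¬q) → q))))
So before the loop: (¬g) ∧ ((¬g) → (((¬q) → (((¬q) → (((¬q) → (q ∧ ((¬q) → q))) ∧ (q → ((¬q) → q)))) ∧ (q → ((¬q) → q)))) ∧ (q → ((¬q) → q))))
Answer: WP = (¬g) ∧ ((¬g) → (((¬q) → (((¬q) → (((¬q) → (q ∧ ((¬q) → q))) ∧ (q → ((¬q) → q)))) ∧ (q → ((¬q) → q)))) ∧ (q → ((¬q) → q))))


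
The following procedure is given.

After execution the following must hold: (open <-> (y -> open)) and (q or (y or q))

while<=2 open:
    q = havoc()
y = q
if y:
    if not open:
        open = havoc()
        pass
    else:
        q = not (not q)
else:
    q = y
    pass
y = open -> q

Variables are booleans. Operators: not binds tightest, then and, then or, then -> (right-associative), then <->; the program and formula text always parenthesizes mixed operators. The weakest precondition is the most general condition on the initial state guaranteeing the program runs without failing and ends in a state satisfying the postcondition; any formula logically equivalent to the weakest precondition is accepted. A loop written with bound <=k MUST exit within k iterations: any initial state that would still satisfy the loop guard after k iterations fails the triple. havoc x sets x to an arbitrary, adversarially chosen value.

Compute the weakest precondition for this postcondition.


Working backward. After the program, the postcondition (open <-> (y -> open)) and (q or (y or q)) must hold; in canonical form it is (open <-> (y -> open)) and (q or y).
Before y := open -> q: (open <-> ((open -> q) -> open)) and (q or (open -> q))
Then branch requires ((not open) -> q) and (open -> ((open <-> ((open -> q) -> open)) and (q or (open -> q)))); else branch requires (open <-> ((open -> y) -> open)) and (y or (open -> y)).
Before the if: (y -> (((not open) -> q) and (open -> ((open <-> ((open -> q) -> open)) and (q or (open -> q)))))) and ((not y) -> ((open <-> ((open -> y) -> open)) and (y or (open -> y))))
Before y := q: (q -> (((not open) -> q) and (open -> ((open <-> ((open -> q) -> open)) and (q or (open -> q)))))) and ((not q) -> ((open <-> ((open -> q) -> open)) and (q or (open -> q))))
Before the loop (bound <=2), unroll the exhaustion recursion (WP_0 = exit-now case; WP_j = one more guarded iteration, up to j = 2):
  WP_0: (not open) and (q -> (((not open) -> q) and (open -> ((open <-> ((open -> q) -> open)) and (q or (open -> q)))))) and ((not q) -> ((open <-> ((open -> q) -> open)) and (q or (open -> q))))
  WP_1: (open -> ((not open) and (open <-> ((not open) -> open)))) and ((not open) -> ((q -> (((not open) -> q) and (open -> ((open <-> ((open -> q) -> open)) and (q or (open -> q)))))) and ((not q) -> ((open <-> ((open -> q) -> open)) and (q or (open -> q))))))
  WP_2: (open -> ((open -> ((not open) and (open <-> ((not open) -> open)))) and ((not open) -> ((open <-> ((not open) -> open)) and (not open))))) and ((not open) -> ((q -> (((not open) -> q) and (open -> ((open <-> ((open -> q) -> open)) and (q or (open -> q)))))) and ((not q) -> ((open <-> ((open -> q) -> open)) and (q or (open -> q))))))
So before the loop: (open -> ((open -> ((not open) and (open <-> ((not open) -> open)))) and ((not open) -> ((open <-> ((not open) -> open)) and (not open))))) and ((not open) -> ((q -> (((not open) -> q) and (open -> ((open <-> ((open -> q) -> open)) and (q or (open -> q)))))) and ((not q) -> ((open <-> ((open -> q) -> open)) and (q or (open -> q))))))
Answer: WP = (open -> ((open -> ((not open) and (open <-> ((not open) -> open)))) and ((not open) -> ((open <-> ((not open) -> open)) and (not open))))) and ((not open) -> ((q -> (((not open) -> q) and (open -> ((open <-> ((open -> q) -> open)) and (q or (open -> q)))))) and ((not q) -> ((open <-> ((open -> q) -> open)) and (q or (open -> q))))))


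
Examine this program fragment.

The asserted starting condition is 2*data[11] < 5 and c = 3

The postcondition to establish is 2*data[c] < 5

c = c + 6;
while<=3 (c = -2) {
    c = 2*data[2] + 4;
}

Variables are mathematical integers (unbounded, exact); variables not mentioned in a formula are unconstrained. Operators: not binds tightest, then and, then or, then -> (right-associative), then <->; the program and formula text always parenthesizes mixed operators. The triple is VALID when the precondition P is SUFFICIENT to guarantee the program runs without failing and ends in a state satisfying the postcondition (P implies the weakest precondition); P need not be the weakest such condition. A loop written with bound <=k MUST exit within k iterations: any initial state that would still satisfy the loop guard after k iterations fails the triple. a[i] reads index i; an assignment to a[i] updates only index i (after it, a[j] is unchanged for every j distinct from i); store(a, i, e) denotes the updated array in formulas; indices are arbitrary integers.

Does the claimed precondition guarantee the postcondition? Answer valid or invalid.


Working backward. After the program, 2*data[c] < 5 must hold.
Before the loop (bound <=3), unroll the exhaustion recursion (WP_0 = exit-now case; WP_j = one more guarded iteration, up to j = 3):
  WP_0: (not (c = -2)) and 2*data[c] < 5
  WP_1: (c = -2 -> ((not (2*data[2] = -6)) and 2*data[2*data[2] + 4] < 5)) and ((not (c = -2)) -> 2*data[c] < 5)
  WP_2: (c = -2 -> ((2*data[2] = -6 -> ((not (2*data[2] = -6)) and 2*data[2*data[2] + 4] < 5)) and ((not (2*data[2] = -6)) -> 2*data[2*data[2] + 4] < 5))) and ((not (c = -2)) -> 2*data[c] < 5)
  WP_3: (c = -2 -> ((2*data[2] = -6 -> ((2*data[2] = -6 -> ((not (2*data[2] = -6)) and 2*data[2*data[2] + 4] < 5)) and ((not (2*data[2] = -6)) -> 2*data[2*data[2] + 4] < 5))) and ((not (2*data[2] = -6)) -> 2*data[2*data[2] + 4] < 5))) and ((not (c = -2)) -> 2*data[c] < 5)
So before the loop: (c = -2 -> ((2*data[2] = -6 -> ((2*data[2] = -6 -> ((not (2*data[2] = -6)) and 2*data[2*data[2] + 4] < 5)) and ((not (2*data[2] = -6)) -> 2*data[2*data[2] + 4] < 5))) and ((not (2*data[2] = -6)) -> 2*data[2*data[2] + 4] < 5))) and ((not (c = -2)) -> 2*data[c] < 5)
Before c := c + 6: (c = -8 -> ((2*data[2] = -6 -> ((2*data[2] = -6 -> ((not (2*data[2] = -6)) and 2*data[2*data[2] + 4] < 5)) and ((not (2*data[2] = -6)) -> 2*data[2*data[2] + 4] < 5))) and ((not (2*data[2] = -6)) -> 2*data[2*data[2] + 4] < 5))) and ((not (c = -8)) -> 2*data[c + 6] < 5)
The weakest precondition is (c = -8 -> ((2*data[2] = -6 -> ((2*data[2] = -6 -> ((not (2*data[2] = -6)) and 2*data[2*data[2] + 4] < 5)) and ((not (2*data[2] = -6)) -> 2*data[2*data[2] + 4] < 5))) and ((not (2*data[2] = -6)) -> 2*data[2*data[2] + 4] < 5))) and ((not (c = -8)) -> 2*data[c + 6] < 5).
Check whether 2*data[11] < 5 and c = 3 implies it.
Countermodel: at the initial state c = 3, data = {[2] = 3, [9] = 3, [10] = 3, [11] = 0, elsewhere 3}, the precondition holds but the weakest precondition fails.
Answer: invalid


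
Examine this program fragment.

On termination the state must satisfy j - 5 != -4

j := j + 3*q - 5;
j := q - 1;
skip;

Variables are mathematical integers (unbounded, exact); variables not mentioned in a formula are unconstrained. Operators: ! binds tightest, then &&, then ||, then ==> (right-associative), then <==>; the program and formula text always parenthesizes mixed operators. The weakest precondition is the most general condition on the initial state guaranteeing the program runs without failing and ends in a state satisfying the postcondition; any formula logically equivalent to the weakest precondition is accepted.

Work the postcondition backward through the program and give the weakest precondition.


Working backward. After the program, the postcondition j - 5 != -4 must hold; in canonical form it is j != 1.
Before skip: j != 1
Before j := q - 1: q != 2
Before j := j + 3*q - 5: q != 2
Answer: WP = q != 2


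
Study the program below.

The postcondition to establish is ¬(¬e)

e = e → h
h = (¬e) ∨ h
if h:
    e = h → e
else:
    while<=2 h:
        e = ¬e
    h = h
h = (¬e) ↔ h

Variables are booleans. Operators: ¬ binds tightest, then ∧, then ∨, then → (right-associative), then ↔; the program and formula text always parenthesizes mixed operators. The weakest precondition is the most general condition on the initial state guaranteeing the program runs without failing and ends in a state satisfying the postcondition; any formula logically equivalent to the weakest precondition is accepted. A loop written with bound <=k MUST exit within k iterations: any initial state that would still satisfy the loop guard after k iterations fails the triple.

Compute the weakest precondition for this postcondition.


Working backward. After the program, the postcondition ¬(¬e) must hold; in canonical form it is e.
Before h := (¬e) ↔ h: e
Then branch requires h → e; else branch requires (h → ((h → ((¬h) ∧ e)) ∧ ((¬h) → (¬e)))) ∧ ((¬h) → e).
Before the if: (h → (h → e)) ∧ ((¬h) → ((h → ((h → ((¬h) ∧ e)) ∧ ((¬h) → (¬e)))) ∧ ((¬h) → e)))
Before h := (¬e) ∨ h: (((¬e) ∨ h) → (((¬e) ∨ h) → e)) ∧ ((¬((¬e) ∨ h)) → ((((¬e) ∨ h) → ((((¬e) ∨ h) → ((¬((¬e) ∨ h)) ∧ e)) ∧ ((¬((¬e) ∨ h)) → (¬e)))) ∧ ((¬((¬e) ∨ h)) → e)))
Before e := e → h: (((¬(e → h)) ∨ h) → (((¬(e → h)) ∨ h) → (e → h))) ∧ ((¬((¬(e → h)) ∨ h)) → ((((¬(e → h)) ∨ h) → ((((¬(e → h)) ∨ h) → ((¬((¬(e → h)) ∨ h)) ∧ (e → h))) ∧ ((¬((¬(e → h)) ∨ h)) → (¬(e → h))))) ∧ ((¬((¬(e → h)) ∨ h)) → (e → h))))
Answer: WP = (((¬(e → h)) ∨ h) → (((¬(e → h)) ∨ h) → (e → h))) ∧ ((¬((¬(e → h)) ∨ h)) → ((((¬(e → h)) ∨ h) → ((((¬(e → h)) ∨ h) → ((¬((¬(e → h)) ∨ h)) ∧ (e → h))) ∧ ((¬((¬(e → h)) ∨ h)) → (¬(e → h))))) ∧ ((¬((¬(e → h)) ∨ h)) → (e → h))))


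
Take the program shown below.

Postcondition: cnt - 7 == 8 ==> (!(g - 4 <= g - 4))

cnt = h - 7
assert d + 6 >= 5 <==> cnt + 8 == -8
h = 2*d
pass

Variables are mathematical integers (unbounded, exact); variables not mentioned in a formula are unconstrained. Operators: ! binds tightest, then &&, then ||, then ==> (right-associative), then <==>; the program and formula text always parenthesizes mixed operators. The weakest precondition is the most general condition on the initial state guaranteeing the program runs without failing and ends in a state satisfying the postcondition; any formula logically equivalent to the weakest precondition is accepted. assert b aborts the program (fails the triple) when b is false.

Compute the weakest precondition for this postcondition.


Working backward. After the program, the postcondition cnt - 7 == 8 ==> (!(g - 4 <= g - 4)) must hold; in canonical form it is !(cnt == 15).
Before skip: !(cnt == 15)
Before h := 2*d: !(cnt == 15)
Before assert d + 6 >= 5 <==> cnt + 8 == -8: (d >= -1 <==> cnt == -16) && (!(cnt == 15))
Before cnt := h - 7: (d >= -1 <==> h == -9) && (!(h == 22))
Answer: WP = (d >= -1 <==> h == -9) && (!(h == 22))


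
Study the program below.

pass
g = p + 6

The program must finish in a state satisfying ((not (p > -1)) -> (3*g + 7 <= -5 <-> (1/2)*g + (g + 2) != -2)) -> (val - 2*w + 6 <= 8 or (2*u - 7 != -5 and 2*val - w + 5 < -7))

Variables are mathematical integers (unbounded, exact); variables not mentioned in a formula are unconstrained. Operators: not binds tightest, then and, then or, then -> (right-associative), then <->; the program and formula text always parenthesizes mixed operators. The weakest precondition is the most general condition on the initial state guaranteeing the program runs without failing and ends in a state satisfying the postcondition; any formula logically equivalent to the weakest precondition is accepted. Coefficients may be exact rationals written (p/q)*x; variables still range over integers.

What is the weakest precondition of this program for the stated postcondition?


Working backward. After the program, the postcondition ((not (p > -1)) -> (3*g + 7 <= -5 <-> (1/2)*g + (g + 2) != -2)) -> (val - 2*w + 6 <= 8 or (2*u - 7 != -5 and 2*val - w + 5 < -7)) must hold; in canonical form it is ((not (p > -1)) -> (3*g <= -12 <-> (3/2)*g != -4)) -> (val <= 2*w + 2 or (2*u != 2 and 2*val < w - 12)).
Before g := p + 6: ((not (p > -1)) -> (3*p <= -30 <-> (3/2)*p != -13)) -> (val <= 2*w + 2 or (2*u != 2 and 2*val < w - 12))
Before skip: ((not (p > -1)) -> (3*p <= -30 <-> (3/2)*p != -13)) -> (val <= 2*w + 2 or (2*u != 2 and 2*val < w - 12))
Answer: WP = ((not (p > -1)) -> (3*p <= -30 <-> (3/2)*p != -13)) -> (val <= 2*w + 2 or (2*u != 2 and 2*val < w - 12))


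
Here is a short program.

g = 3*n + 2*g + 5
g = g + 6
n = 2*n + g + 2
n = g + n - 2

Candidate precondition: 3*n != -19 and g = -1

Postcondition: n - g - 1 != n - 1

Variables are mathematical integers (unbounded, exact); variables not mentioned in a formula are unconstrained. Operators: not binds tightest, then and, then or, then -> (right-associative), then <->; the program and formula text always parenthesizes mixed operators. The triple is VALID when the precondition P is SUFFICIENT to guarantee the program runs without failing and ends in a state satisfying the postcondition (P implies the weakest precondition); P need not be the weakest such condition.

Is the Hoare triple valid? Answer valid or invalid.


Working backward. After the program, the postcondition n - g - 1 != n - 1 must hold; in canonical form it is g != 0.
Before n := g + n - 2: g != 0
Before n := 2*n + g + 2: g != 0
Before g := g + 6: g != -6
Before g := 3*n + 2*g + 5: 2*g + 3*n != -11
The weakest precondition is 2*g + 3*n != -11.
Check whether 3*n != -19 and g = -1 implies it.
Countermodel: at the initial state g = -1, n = -3, the precondition holds but the weakest precondition fails.
Answer: invalid


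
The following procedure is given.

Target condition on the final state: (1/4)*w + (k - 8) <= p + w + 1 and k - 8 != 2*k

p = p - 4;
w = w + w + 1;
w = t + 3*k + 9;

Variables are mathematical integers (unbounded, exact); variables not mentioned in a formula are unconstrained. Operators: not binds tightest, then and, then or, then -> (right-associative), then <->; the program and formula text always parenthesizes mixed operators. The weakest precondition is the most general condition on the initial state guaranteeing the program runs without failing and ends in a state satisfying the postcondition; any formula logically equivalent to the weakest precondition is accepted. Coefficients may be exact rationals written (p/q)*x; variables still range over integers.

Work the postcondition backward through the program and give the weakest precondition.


Working backward. After the program, the postcondition (1/4)*w + (k - 8) <= p + w + 1 and k - 8 != 2*k must hold; in canonical form it is k <= p + (3/4)*w + 9 and k != -8.
Before w := t + 3*k + 9: (5/4)*k + p + (3/4)*t >= -63/4 and k != -8
Before w := w + w + 1: (5/4)*k + p + (3/4)*t >= -63/4 and k != -8
Before p := p - 4: (5/4)*k + p + (3/4)*t >= -47/4 and k != -8
Answer: WP = (5/4)*k + p + (3/4)*t >= -47/4 and k != -8


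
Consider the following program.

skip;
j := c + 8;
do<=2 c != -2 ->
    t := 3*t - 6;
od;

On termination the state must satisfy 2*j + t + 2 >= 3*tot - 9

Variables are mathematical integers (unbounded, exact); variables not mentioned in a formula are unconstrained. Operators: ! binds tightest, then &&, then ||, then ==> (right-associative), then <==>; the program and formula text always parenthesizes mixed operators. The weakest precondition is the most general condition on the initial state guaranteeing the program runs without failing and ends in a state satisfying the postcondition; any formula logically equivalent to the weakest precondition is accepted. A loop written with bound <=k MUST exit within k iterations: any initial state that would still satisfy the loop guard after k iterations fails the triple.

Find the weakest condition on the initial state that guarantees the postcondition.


Working backward. After the program, the postcondition 2*j + t + 2 >= 3*tot - 9 must hold; in canonical form it is 2*j + t >= 3*tot - 11.
Before the loop (bound <=2), unroll the exhaustion recursion (WP_0 = exit-now case; WP_j = one more guarded iteration, up to j = 2):
  WP_0: (!(c != -2)) && 2*j + t >= 3*tot - 11
  WP_1: (c != -2 ==> ((!(c != -2)) && 2*j + 3*t >= 3*tot - 5)) && ((!(c != -2)) ==> 2*j + t >= 3*tot - 11)
  WP_2: (c != -2 ==> ((c != -2 ==> ((!(c != -2)) && 2*j + 9*t >= 3*tot + 13)) && ((!(c != -2)) ==> 2*j + 3*t >= 3*tot - 5))) && ((!(c != -2)) ==> 2*j + t >= 3*tot - 11)
So before the loop: (c != -2 ==> ((c != -2 ==> ((!(c != -2)) && 2*j + 9*t >= 3*tot + 13)) && ((!(c != -2)) ==> 2*j + 3*t >= 3*tot - 5))) && ((!(c != -2)) ==> 2*j + t >= 3*tot - 11)
Before j := c + 8: (c != -2 ==> ((c != -2 ==> ((!(c != -2)) && 2*c + 9*t >= 3*tot - 3)) && ((!(c != -2)) ==> 2*c + 3*t >= 3*tot - 21))) && ((!(c != -2)) ==> 2*c + t >= 3*tot - 27)
Before skip: (c != -2 ==> ((c != -2 ==> ((!(c != -2)) && 2*c + 9*t >= 3*tot - 3)) && ((!(c != -2)) ==> 2*c + 3*t >= 3*tot - 21))) && ((!(c != -2)) ==> 2*c + t >= 3*tot - 27)
Answer: WP = (c != -2 ==> ((c != -2 ==> ((!(c != -2)) && 2*c + 9*t >= 3*tot - 3)) && ((!(c != -2)) ==> 2*c + 3*t >= 3*tot - 21))) && ((!(c != -2)) ==> 2*c + t >= 3*tot - 27)


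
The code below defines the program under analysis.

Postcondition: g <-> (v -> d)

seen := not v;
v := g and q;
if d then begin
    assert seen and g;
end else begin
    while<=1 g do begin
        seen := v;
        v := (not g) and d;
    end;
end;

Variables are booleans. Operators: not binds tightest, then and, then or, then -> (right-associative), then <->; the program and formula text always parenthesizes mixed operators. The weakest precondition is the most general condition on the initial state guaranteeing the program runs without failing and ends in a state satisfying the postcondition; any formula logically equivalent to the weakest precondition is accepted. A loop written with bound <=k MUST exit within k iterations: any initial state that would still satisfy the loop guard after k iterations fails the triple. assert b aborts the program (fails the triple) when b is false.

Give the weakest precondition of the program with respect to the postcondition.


Working backward. After the program, g <-> (v -> d) must hold.
Then branch requires seen and g and (g <-> (v -> d)); else branch requires (g -> ((not g) and (g <-> (((not g) and d) -> d)))) and ((not g) -> (g <-> (v -> d))).
Before the if: (d -> (seen and g and (g <-> (v -> d)))) and ((not d) -> ((g -> ((not g) and (g <-> (((not g) and d) -> d)))) and ((not g) -> (g <-> (v -> d)))))
Before v := g and q: (d -> (seen and g and (g <-> ((g and q) -> d)))) and ((not d) -> ((g -> ((not g) and (g <-> (((not g) and d) -> d)))) and ((not g) -> (g <-> ((g and q) -> d)))))
Before seen := not v: (d -> ((not v) and g and (g <-> ((g and q) -> d)))) and ((not d) -> ((g -> ((not g) and (g <-> (((not g) and d) -> d)))) and ((not g) -> (g <-> ((g and q) -> d)))))
Answer: WP = (d -> ((not v) and g and (g <-> ((g and q) -> d)))) and ((not d) -> ((g -> ((not g) and (g <-> (((not g) and d) -> d)))) and ((not g) -> (g <-> ((g and q) -> d)))))


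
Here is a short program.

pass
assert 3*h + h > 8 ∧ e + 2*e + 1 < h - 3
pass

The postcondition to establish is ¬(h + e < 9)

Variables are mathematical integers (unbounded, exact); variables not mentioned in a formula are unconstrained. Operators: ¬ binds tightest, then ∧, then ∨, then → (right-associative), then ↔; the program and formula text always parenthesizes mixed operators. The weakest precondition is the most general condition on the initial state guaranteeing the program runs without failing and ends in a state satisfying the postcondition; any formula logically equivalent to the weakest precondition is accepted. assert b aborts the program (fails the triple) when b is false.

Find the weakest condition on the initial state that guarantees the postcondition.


Working backward. After the program, the postcondition ¬(h + e < 9) must hold; in canonical form it is ¬(e + h < 9).
Before skip: ¬(e + h < 9)
Before assert 3*h + h > 8 ∧ e + 2*e + 1 < h - 3: 4*h > 8 ∧ 3*e < h - 4 ∧ (¬(e + h < 9))
Before skip: 4*h > 8 ∧ 3*e < h - 4 ∧ (¬(e + h < 9))
Answer: WP = 4*h > 8 ∧ 3*e < h - 4 ∧ (¬(e + h < 9))


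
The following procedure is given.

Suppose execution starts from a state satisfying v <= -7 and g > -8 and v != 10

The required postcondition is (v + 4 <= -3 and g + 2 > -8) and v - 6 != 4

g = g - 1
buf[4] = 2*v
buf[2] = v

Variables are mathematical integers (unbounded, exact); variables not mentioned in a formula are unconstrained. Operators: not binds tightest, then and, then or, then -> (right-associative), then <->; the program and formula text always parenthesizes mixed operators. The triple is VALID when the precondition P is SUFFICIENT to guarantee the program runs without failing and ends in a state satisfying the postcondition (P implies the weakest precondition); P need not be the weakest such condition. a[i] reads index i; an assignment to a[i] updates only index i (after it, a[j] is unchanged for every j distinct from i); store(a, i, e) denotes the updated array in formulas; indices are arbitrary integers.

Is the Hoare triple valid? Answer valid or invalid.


Working backward. After the program, the postcondition (v + 4 <= -3 and g + 2 > -8) and v - 6 != 4 must hold; in canonical form it is v <= -7 and g > -10 and v != 10.
Before buf[2] := v: v <= -7 and g > -10 and v != 10
Before buf[4] := 2*v: v <= -7 and g > -10 and v != 10
Before g := g - 1: v <= -7 and g > -9 and v != 10
The weakest precondition is v <= -7 and g > -9 and v != 10.
Check whether v <= -7 and g > -8 and v != 10 implies it.
Every state satisfying the precondition satisfies the weakest precondition: the implication holds.
Answer: valid


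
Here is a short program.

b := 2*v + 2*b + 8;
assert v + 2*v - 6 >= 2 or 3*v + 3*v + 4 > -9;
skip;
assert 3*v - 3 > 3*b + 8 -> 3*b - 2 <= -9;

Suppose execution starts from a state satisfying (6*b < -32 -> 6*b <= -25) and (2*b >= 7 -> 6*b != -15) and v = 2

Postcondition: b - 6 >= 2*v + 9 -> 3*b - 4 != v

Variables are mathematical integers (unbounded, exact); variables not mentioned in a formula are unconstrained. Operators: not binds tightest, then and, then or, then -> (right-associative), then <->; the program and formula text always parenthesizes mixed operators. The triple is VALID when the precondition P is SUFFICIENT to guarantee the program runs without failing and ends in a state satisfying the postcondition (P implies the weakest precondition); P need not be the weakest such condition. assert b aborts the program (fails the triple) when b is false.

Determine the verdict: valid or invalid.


Working backward. After the program, the postcondition b - 6 >= 2*v + 9 -> 3*b - 4 != v must hold; in canonical form it is b >= 2*v + 15 -> 3*b != v + 4.
Before assert 3*v - 3 > 3*b + 8 -> 3*b - 2 <= -9: (3*v > 3*b + 11 -> 3*b <= -7) and (b >= 2*v + 15 -> 3*b != v + 4)
Before skip: (3*v > 3*b + 11 -> 3*b <= -7) and (b >= 2*v + 15 -> 3*b != v + 4)
Before assert v + 2*v - 6 >= 2 or 3*v + 3*v + 4 > -9: (3*v >= 8 or 6*v > -13) and (3*v > 3*b + 11 -> 3*b <= -7) and (b >= 2*v + 15 -> 3*b != v + 4)
Before b := 2*v + 2*b + 8: (3*v >= 8 or 6*v > -13) and (6*b + 3*v < -35 -> 6*b + 6*v <= -31) and (2*b >= 7 -> 6*b + 5*v != -20)
The weakest precondition is (3*v >= 8 or 6*v > -13) and (6*b + 3*v < -35 -> 6*b + 6*v <= -31) and (2*b >= 7 -> 6*b + 5*v != -20).
Check whether (6*b < -32 -> 6*b <= -25) and (2*b >= 7 -> 6*b != -15) and v = 2 implies it.
Countermodel: at the initial state b = -7, v = 2, the precondition holds but the weakest precondition fails.
Answer: invalid


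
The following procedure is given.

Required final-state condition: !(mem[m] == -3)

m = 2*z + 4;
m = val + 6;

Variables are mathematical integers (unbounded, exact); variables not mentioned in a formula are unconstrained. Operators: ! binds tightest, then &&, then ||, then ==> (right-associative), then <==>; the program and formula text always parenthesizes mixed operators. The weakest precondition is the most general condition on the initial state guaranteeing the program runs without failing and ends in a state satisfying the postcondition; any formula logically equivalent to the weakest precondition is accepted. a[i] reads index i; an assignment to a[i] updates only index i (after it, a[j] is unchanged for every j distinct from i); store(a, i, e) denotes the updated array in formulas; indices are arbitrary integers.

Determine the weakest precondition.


Working backward. After the program, !(mem[m] == -3) must hold.
Before m := val + 6: !(mem[val + 6] == -3)
Before m := 2*z + 4: !(mem[val + 6] == -3)
Answer: WP = !(mem[val + 6] == -3)


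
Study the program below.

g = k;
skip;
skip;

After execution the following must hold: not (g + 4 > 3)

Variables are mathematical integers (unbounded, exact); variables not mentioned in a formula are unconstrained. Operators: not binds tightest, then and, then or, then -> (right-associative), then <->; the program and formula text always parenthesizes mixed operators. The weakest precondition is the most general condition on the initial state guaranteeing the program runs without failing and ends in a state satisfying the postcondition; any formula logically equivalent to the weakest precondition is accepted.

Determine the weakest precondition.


Working backward. After the program, the postcondition not (g + 4 > 3) must hold; in canonical form it is not (g > -1).
Before skip: not (g > -1)
Before skip: not (g > -1)
Before g := k: not (k > -1)
Answer: WP = not (k > -1)


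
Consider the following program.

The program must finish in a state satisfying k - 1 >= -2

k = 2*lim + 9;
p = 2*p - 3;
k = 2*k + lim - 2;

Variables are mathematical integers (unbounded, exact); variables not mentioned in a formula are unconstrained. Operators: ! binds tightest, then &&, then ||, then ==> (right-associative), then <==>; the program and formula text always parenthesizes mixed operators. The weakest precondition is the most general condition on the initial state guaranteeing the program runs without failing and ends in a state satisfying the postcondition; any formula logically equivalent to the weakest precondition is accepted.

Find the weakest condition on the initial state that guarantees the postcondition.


Working backward. After the program, the postcondition k - 1 >= -2 must hold; in canonical form it is k >= -1.
Before k := 2*k + lim - 2: 2*k + lim >= 1
Before p := 2*p - 3: 2*k + lim >= 1
Before k := 2*lim + 9: 5*lim >= -17
Answer: WP = 5*lim >= -17


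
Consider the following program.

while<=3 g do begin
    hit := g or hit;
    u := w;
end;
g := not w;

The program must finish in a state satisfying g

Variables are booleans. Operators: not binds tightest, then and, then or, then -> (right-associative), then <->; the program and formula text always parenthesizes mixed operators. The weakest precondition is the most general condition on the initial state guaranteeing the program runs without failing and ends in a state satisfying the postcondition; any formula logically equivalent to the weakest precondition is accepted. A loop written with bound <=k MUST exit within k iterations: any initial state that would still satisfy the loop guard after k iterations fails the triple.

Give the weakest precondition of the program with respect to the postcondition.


Working backward. After the program, g must hold.
Before g := not w: not w
Before the loop (bound <=3), unroll the exhaustion recursion (WP_0 = exit-now case; WP_j = one more guarded iteration, up to j = 3):
  WP_0: (not g) and (not w)
  WP_1: (g -> ((not g) and (not w))) and ((not g) -> (not w))
  WP_2: (g -> ((g -> ((not g) and (not w))) and ((not g) -> (not w)))) and ((not g) -> (not w))
  WP_3: (g -> ((g -> ((g -> ((not g) and (not w))) and ((not g) -> (not w)))) and ((not g) -> (not w)))) and ((not g) -> (not w))
So before the loop: (g -> ((g -> ((g -> ((not g) and (not w))) and ((not g) -> (not w)))) and ((not g) -> (not w)))) and ((not g) -> (not w))
Answer: WP = (g -> ((g -> ((g -> ((not g) and (not w))) and ((not g) -> (not w)))) and ((not g) -> (not w)))) and ((not g) -> (not w))


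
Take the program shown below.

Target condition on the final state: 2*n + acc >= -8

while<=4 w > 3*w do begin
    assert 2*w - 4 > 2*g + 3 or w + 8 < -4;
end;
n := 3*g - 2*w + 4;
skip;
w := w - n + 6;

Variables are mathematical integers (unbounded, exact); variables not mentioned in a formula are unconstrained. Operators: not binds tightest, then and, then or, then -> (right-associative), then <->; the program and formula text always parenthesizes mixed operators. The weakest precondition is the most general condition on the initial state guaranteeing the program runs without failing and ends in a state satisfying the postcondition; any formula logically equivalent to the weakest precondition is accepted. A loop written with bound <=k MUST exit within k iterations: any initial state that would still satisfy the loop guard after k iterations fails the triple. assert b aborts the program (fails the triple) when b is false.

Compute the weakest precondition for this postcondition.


Working backward. After the program, the postcondition 2*n + acc >= -8 must hold; in canonical form it is acc + 2*n >= -8.
Before w := w - n + 6: acc + 2*n >= -8
Before skip: acc + 2*n >= -8
Before n := 3*g - 2*w + 4: acc + 6*g >= 4*w - 16
Before the loop (bound <=4), unroll the exhaustion recursion (WP_0 = exit-now case; WP_j = one more guarded iteration, up to j = 4):
  WP_0: (not (2*w < 0)) and acc + 6*g >= 4*w - 16
  WP_1: (2*w < 0 -> ((2*w > 2*g + 7 or w < -12) and (not (2*w < 0)) and acc + 6*g >= 4*w - 16)) and ((not (2*w < 0)) -> acc + 6*g >= 4*w - 16)
  WP_2: (2*w < 0 -> ((2*w > 2*g + 7 or w < -12) and (2*w < 0 -> ((2*w > 2*g + 7 or w < -12) and (not (2*w < 0)) and acc + 6*g >= 4*w - 16)) and ((not (2*w < 0)) -> acc + 6*g >= 4*w - 16))) and ((not (2*w < 0)) -> acc + 6*g >= 4*w - 16)
  WP_3: (2*w < 0 -> ((2*w > 2*g + 7 or w < -12) and (2*w < 0 -> ((2*w > 2*g + 7 or w < -12) and (2*w < 0 -> ((2*w > 2*g + 7 or w < -12) and (not (2*w < 0)) and acc + 6*g >= 4*w - 16)) and ((not (2*w < 0)) -> acc + 6*g >= 4*w - 16))) and ((not (2*w < 0)) -> acc + 6*g >= 4*w - 16))) and ((not (2*w < 0)) -> acc + 6*g >= 4*w - 16)
  WP_4: (2*w < 0 -> ((2*w > 2*g + 7 or w < -12) and (2*w < 0 -> ((2*w > 2*g + 7 or w < -12) and (2*w < 0 -> ((2*w > 2*g + 7 or w < -12) and (2*w < 0 -> ((2*w > 2*g + 7 or w < -12) and (not (2*w < 0)) and acc + 6*g >= 4*w - 16)) and ((not (2*w < 0)) -> acc + 6*g >= 4*w - 16))) and ((not (2*w < 0)) -> acc + 6*g >= 4*w - 16))) and ((not (2*w < 0)) -> acc + 6*g >= 4*w - 16))) and ((not (2*w < 0)) -> acc + 6*g >= 4*w - 16)
So before the loop: (2*w < 0 -> ((2*w > 2*g + 7 or w < -12) and (2*w < 0 -> ((2*w > 2*g + 7 or w < -12) and (2*w < 0 -> ((2*w > 2*g + 7 or w < -12) and (2*w < 0 -> ((2*w > 2*g + 7 or w < -12) and (not (2*w < 0)) and acc + 6*g >= 4*w - 16)) and ((not (2*w < 0)) -> acc + 6*g >= 4*w - 16))) and ((not (2*w < 0)) -> acc + 6*g >= 4*w - 16))) and ((not (2*w < 0)) -> acc + 6*g >= 4*w - 16))) and ((not (2*w < 0)) -> acc + 6*g >= 4*w - 16)
Answer: WP = (2*w < 0 -> ((2*w > 2*g + 7 or w < -12) and (2*w < 0 -> ((2*w > 2*g + 7 or w < -12) and (2*w < 0 -> ((2*w > 2*g + 7 or w < -12) and (2*w < 0 -> ((2*w > 2*g + 7 or w < -12) and (not (2*w < 0)) and acc + 6*g >= 4*w - 16)) and ((not (2*w < 0)) -> acc + 6*g >= 4*w - 16))) and ((not (2*w < 0)) -> acc + 6*g >= 4*w - 16))) and ((not (2*w < 0)) -> acc + 6*g >= 4*w - 16))) and ((not (2*w < 0)) -> acc + 6*g >= 4*w - 16)
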